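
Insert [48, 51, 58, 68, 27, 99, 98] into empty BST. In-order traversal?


Insert 48: root
Insert 51: R from 48
Insert 58: R from 48 -> R from 51
Insert 68: R from 48 -> R from 51 -> R from 58
Insert 27: L from 48
Insert 99: R from 48 -> R from 51 -> R from 58 -> R from 68
Insert 98: R from 48 -> R from 51 -> R from 58 -> R from 68 -> L from 99

In-order: [27, 48, 51, 58, 68, 98, 99]


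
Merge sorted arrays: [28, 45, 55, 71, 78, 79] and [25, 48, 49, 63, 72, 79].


Take 25 from B
Take 28 from A
Take 45 from A
Take 48 from B
Take 49 from B
Take 55 from A
Take 63 from B
Take 71 from A
Take 72 from B
Take 78 from A
Take 79 from A

Merged: [25, 28, 45, 48, 49, 55, 63, 71, 72, 78, 79, 79]


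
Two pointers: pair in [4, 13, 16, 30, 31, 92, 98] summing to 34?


lo=0(4)+hi=6(98)=102
lo=0(4)+hi=5(92)=96
lo=0(4)+hi=4(31)=35
lo=0(4)+hi=3(30)=34

Yes: 4+30=34


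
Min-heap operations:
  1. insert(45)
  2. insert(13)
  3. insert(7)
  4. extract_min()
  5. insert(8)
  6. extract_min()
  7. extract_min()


insert(45) -> [45]
insert(13) -> [13, 45]
insert(7) -> [7, 45, 13]
extract_min()->7, [13, 45]
insert(8) -> [8, 45, 13]
extract_min()->8, [13, 45]
extract_min()->13, [45]

Final heap: [45]


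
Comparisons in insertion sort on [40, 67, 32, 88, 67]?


Algorithm: insertion sort
Input: [40, 67, 32, 88, 67]
Sorted: [32, 40, 67, 67, 88]

6


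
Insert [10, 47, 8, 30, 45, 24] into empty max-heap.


Insert 10: [10]
Insert 47: [47, 10]
Insert 8: [47, 10, 8]
Insert 30: [47, 30, 8, 10]
Insert 45: [47, 45, 8, 10, 30]
Insert 24: [47, 45, 24, 10, 30, 8]

Final heap: [47, 45, 24, 10, 30, 8]


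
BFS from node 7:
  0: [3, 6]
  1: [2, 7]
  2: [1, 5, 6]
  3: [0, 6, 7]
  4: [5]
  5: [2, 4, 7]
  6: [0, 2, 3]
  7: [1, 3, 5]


Visit 7, enqueue [1, 3, 5]
Visit 1, enqueue [2]
Visit 3, enqueue [0, 6]
Visit 5, enqueue [4]
Visit 2, enqueue []
Visit 0, enqueue []
Visit 6, enqueue []
Visit 4, enqueue []

BFS order: [7, 1, 3, 5, 2, 0, 6, 4]


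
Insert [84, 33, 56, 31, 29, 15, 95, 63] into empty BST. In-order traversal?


Insert 84: root
Insert 33: L from 84
Insert 56: L from 84 -> R from 33
Insert 31: L from 84 -> L from 33
Insert 29: L from 84 -> L from 33 -> L from 31
Insert 15: L from 84 -> L from 33 -> L from 31 -> L from 29
Insert 95: R from 84
Insert 63: L from 84 -> R from 33 -> R from 56

In-order: [15, 29, 31, 33, 56, 63, 84, 95]


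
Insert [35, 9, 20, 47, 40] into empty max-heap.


Insert 35: [35]
Insert 9: [35, 9]
Insert 20: [35, 9, 20]
Insert 47: [47, 35, 20, 9]
Insert 40: [47, 40, 20, 9, 35]

Final heap: [47, 40, 20, 9, 35]


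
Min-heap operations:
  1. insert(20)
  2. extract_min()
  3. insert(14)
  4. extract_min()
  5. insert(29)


insert(20) -> [20]
extract_min()->20, []
insert(14) -> [14]
extract_min()->14, []
insert(29) -> [29]

Final heap: [29]


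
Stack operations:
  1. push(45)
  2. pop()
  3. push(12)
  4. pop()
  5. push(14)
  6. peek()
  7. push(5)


push(45) -> [45]
pop()->45, []
push(12) -> [12]
pop()->12, []
push(14) -> [14]
peek()->14
push(5) -> [14, 5]

Final stack: [14, 5]


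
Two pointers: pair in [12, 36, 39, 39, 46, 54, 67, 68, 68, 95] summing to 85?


lo=0(12)+hi=9(95)=107
lo=0(12)+hi=8(68)=80
lo=1(36)+hi=8(68)=104
lo=1(36)+hi=7(68)=104
lo=1(36)+hi=6(67)=103
lo=1(36)+hi=5(54)=90
lo=1(36)+hi=4(46)=82
lo=2(39)+hi=4(46)=85

Yes: 39+46=85


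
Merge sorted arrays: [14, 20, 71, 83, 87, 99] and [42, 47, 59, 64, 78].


Take 14 from A
Take 20 from A
Take 42 from B
Take 47 from B
Take 59 from B
Take 64 from B
Take 71 from A
Take 78 from B

Merged: [14, 20, 42, 47, 59, 64, 71, 78, 83, 87, 99]


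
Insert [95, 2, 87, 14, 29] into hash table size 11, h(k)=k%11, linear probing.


Insert 95: h=7 -> slot 7
Insert 2: h=2 -> slot 2
Insert 87: h=10 -> slot 10
Insert 14: h=3 -> slot 3
Insert 29: h=7, 1 probes -> slot 8

Table: [None, None, 2, 14, None, None, None, 95, 29, None, 87]


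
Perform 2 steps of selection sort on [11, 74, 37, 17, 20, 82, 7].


Initial: [11, 74, 37, 17, 20, 82, 7]
Step 1: min=7 at 6
  Swap: [7, 74, 37, 17, 20, 82, 11]
Step 2: min=11 at 6
  Swap: [7, 11, 37, 17, 20, 82, 74]

After 2 steps: [7, 11, 37, 17, 20, 82, 74]


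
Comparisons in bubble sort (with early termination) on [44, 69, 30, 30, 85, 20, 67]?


Algorithm: bubble sort (with early termination)
Input: [44, 69, 30, 30, 85, 20, 67]
Sorted: [20, 30, 30, 44, 67, 69, 85]

21


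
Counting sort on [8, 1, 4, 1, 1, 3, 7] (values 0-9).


Input: [8, 1, 4, 1, 1, 3, 7]
Counts: [0, 3, 0, 1, 1, 0, 0, 1, 1, 0]

Sorted: [1, 1, 1, 3, 4, 7, 8]


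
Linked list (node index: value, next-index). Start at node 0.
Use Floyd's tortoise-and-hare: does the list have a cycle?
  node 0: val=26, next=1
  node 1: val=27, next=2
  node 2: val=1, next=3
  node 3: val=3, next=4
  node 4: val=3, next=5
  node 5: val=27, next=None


Floyd's tortoise (slow, +1) and hare (fast, +2):
  init: slow=0, fast=0
  step 1: slow=1, fast=2
  step 2: slow=2, fast=4
  step 3: fast 4->5->None, no cycle

Cycle: no


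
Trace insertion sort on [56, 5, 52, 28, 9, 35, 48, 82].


Initial: [56, 5, 52, 28, 9, 35, 48, 82]
Insert 5: [5, 56, 52, 28, 9, 35, 48, 82]
Insert 52: [5, 52, 56, 28, 9, 35, 48, 82]
Insert 28: [5, 28, 52, 56, 9, 35, 48, 82]
Insert 9: [5, 9, 28, 52, 56, 35, 48, 82]
Insert 35: [5, 9, 28, 35, 52, 56, 48, 82]
Insert 48: [5, 9, 28, 35, 48, 52, 56, 82]
Insert 82: [5, 9, 28, 35, 48, 52, 56, 82]

Sorted: [5, 9, 28, 35, 48, 52, 56, 82]


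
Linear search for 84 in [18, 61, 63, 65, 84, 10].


i=0: 18!=84
i=1: 61!=84
i=2: 63!=84
i=3: 65!=84
i=4: 84==84 found!

Found at 4, 5 comps


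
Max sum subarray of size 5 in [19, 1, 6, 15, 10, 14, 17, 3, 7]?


[0:5]: 51
[1:6]: 46
[2:7]: 62
[3:8]: 59
[4:9]: 51

Max: 62 at [2:7]


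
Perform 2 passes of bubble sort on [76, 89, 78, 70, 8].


Initial: [76, 89, 78, 70, 8]
Pass 1: [76, 78, 70, 8, 89] (3 swaps)
Pass 2: [76, 70, 8, 78, 89] (2 swaps)

After 2 passes: [76, 70, 8, 78, 89]


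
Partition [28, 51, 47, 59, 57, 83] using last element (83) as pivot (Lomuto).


Pivot: 83
  28 <= 83: advance i (no swap)
  51 <= 83: advance i (no swap)
  47 <= 83: advance i (no swap)
  59 <= 83: advance i (no swap)
  57 <= 83: advance i (no swap)
Place pivot at 5: [28, 51, 47, 59, 57, 83]

Partitioned: [28, 51, 47, 59, 57, 83]


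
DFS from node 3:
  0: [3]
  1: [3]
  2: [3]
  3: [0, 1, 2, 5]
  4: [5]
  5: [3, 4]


Visit 3, push [5, 2, 1, 0]
Visit 0, push []
Visit 1, push []
Visit 2, push []
Visit 5, push [4]
Visit 4, push []

DFS order: [3, 0, 1, 2, 5, 4]


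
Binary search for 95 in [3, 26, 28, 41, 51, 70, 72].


Step 1: lo=0, hi=6, mid=3, val=41
Step 2: lo=4, hi=6, mid=5, val=70
Step 3: lo=6, hi=6, mid=6, val=72

Not found


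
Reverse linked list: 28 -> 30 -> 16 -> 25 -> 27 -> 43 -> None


Step 1: curr=28, set curr.next=prev(None) | reversed so far: 28
Step 2: curr=30, set curr.next=prev(28) | reversed so far: 30 -> 28
Step 3: curr=16, set curr.next=prev(30) | reversed so far: 16 -> 30 -> 28
Step 4: curr=25, set curr.next=prev(16) | reversed so far: 25 -> 16 -> 30 -> 28
Step 5: curr=27, set curr.next=prev(25) | reversed so far: 27 -> 25 -> 16 -> 30 -> 28
Step 6: curr=43, set curr.next=prev(27) | reversed so far: 43 -> 27 -> 25 -> 16 -> 30 -> 28

43 -> 27 -> 25 -> 16 -> 30 -> 28 -> None


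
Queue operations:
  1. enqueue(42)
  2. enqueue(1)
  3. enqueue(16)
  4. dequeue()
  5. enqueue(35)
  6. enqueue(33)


enqueue(42) -> [42]
enqueue(1) -> [42, 1]
enqueue(16) -> [42, 1, 16]
dequeue()->42, [1, 16]
enqueue(35) -> [1, 16, 35]
enqueue(33) -> [1, 16, 35, 33]

Final queue: [1, 16, 35, 33]


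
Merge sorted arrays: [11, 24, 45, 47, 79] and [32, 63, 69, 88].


Take 11 from A
Take 24 from A
Take 32 from B
Take 45 from A
Take 47 from A
Take 63 from B
Take 69 from B
Take 79 from A

Merged: [11, 24, 32, 45, 47, 63, 69, 79, 88]


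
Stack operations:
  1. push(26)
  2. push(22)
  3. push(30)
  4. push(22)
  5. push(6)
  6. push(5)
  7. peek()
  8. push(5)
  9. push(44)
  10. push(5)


push(26) -> [26]
push(22) -> [26, 22]
push(30) -> [26, 22, 30]
push(22) -> [26, 22, 30, 22]
push(6) -> [26, 22, 30, 22, 6]
push(5) -> [26, 22, 30, 22, 6, 5]
peek()->5
push(5) -> [26, 22, 30, 22, 6, 5, 5]
push(44) -> [26, 22, 30, 22, 6, 5, 5, 44]
push(5) -> [26, 22, 30, 22, 6, 5, 5, 44, 5]

Final stack: [26, 22, 30, 22, 6, 5, 5, 44, 5]


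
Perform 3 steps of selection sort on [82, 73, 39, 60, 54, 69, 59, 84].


Initial: [82, 73, 39, 60, 54, 69, 59, 84]
Step 1: min=39 at 2
  Swap: [39, 73, 82, 60, 54, 69, 59, 84]
Step 2: min=54 at 4
  Swap: [39, 54, 82, 60, 73, 69, 59, 84]
Step 3: min=59 at 6
  Swap: [39, 54, 59, 60, 73, 69, 82, 84]

After 3 steps: [39, 54, 59, 60, 73, 69, 82, 84]


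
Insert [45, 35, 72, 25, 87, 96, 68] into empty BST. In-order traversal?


Insert 45: root
Insert 35: L from 45
Insert 72: R from 45
Insert 25: L from 45 -> L from 35
Insert 87: R from 45 -> R from 72
Insert 96: R from 45 -> R from 72 -> R from 87
Insert 68: R from 45 -> L from 72

In-order: [25, 35, 45, 68, 72, 87, 96]


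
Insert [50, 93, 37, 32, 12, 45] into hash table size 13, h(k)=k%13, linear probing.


Insert 50: h=11 -> slot 11
Insert 93: h=2 -> slot 2
Insert 37: h=11, 1 probes -> slot 12
Insert 32: h=6 -> slot 6
Insert 12: h=12, 1 probes -> slot 0
Insert 45: h=6, 1 probes -> slot 7

Table: [12, None, 93, None, None, None, 32, 45, None, None, None, 50, 37]


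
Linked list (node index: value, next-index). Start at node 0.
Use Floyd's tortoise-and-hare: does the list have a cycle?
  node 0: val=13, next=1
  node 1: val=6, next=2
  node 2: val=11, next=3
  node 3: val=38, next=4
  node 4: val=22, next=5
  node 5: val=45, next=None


Floyd's tortoise (slow, +1) and hare (fast, +2):
  init: slow=0, fast=0
  step 1: slow=1, fast=2
  step 2: slow=2, fast=4
  step 3: fast 4->5->None, no cycle

Cycle: no


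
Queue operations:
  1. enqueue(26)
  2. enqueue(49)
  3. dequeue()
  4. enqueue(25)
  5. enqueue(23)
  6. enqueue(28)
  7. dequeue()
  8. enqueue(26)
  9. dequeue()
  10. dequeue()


enqueue(26) -> [26]
enqueue(49) -> [26, 49]
dequeue()->26, [49]
enqueue(25) -> [49, 25]
enqueue(23) -> [49, 25, 23]
enqueue(28) -> [49, 25, 23, 28]
dequeue()->49, [25, 23, 28]
enqueue(26) -> [25, 23, 28, 26]
dequeue()->25, [23, 28, 26]
dequeue()->23, [28, 26]

Final queue: [28, 26]


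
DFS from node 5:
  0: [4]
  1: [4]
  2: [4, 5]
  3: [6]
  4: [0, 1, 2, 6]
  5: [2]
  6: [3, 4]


Visit 5, push [2]
Visit 2, push [4]
Visit 4, push [6, 1, 0]
Visit 0, push []
Visit 1, push []
Visit 6, push [3]
Visit 3, push []

DFS order: [5, 2, 4, 0, 1, 6, 3]


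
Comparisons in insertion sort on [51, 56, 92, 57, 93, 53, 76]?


Algorithm: insertion sort
Input: [51, 56, 92, 57, 93, 53, 76]
Sorted: [51, 53, 56, 57, 76, 92, 93]

13


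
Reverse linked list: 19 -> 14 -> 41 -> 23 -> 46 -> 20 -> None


Step 1: curr=19, set curr.next=prev(None) | reversed so far: 19
Step 2: curr=14, set curr.next=prev(19) | reversed so far: 14 -> 19
Step 3: curr=41, set curr.next=prev(14) | reversed so far: 41 -> 14 -> 19
Step 4: curr=23, set curr.next=prev(41) | reversed so far: 23 -> 41 -> 14 -> 19
Step 5: curr=46, set curr.next=prev(23) | reversed so far: 46 -> 23 -> 41 -> 14 -> 19
Step 6: curr=20, set curr.next=prev(46) | reversed so far: 20 -> 46 -> 23 -> 41 -> 14 -> 19

20 -> 46 -> 23 -> 41 -> 14 -> 19 -> None


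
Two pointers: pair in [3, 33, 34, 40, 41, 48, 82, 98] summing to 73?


lo=0(3)+hi=7(98)=101
lo=0(3)+hi=6(82)=85
lo=0(3)+hi=5(48)=51
lo=1(33)+hi=5(48)=81
lo=1(33)+hi=4(41)=74
lo=1(33)+hi=3(40)=73

Yes: 33+40=73


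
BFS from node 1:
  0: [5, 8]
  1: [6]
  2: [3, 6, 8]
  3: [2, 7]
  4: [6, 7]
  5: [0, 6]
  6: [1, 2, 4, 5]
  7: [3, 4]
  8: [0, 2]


Visit 1, enqueue [6]
Visit 6, enqueue [2, 4, 5]
Visit 2, enqueue [3, 8]
Visit 4, enqueue [7]
Visit 5, enqueue [0]
Visit 3, enqueue []
Visit 8, enqueue []
Visit 7, enqueue []
Visit 0, enqueue []

BFS order: [1, 6, 2, 4, 5, 3, 8, 7, 0]


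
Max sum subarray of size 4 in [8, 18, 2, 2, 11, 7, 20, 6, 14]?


[0:4]: 30
[1:5]: 33
[2:6]: 22
[3:7]: 40
[4:8]: 44
[5:9]: 47

Max: 47 at [5:9]


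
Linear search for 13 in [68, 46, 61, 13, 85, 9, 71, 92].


i=0: 68!=13
i=1: 46!=13
i=2: 61!=13
i=3: 13==13 found!

Found at 3, 4 comps


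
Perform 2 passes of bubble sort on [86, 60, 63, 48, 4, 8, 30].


Initial: [86, 60, 63, 48, 4, 8, 30]
Pass 1: [60, 63, 48, 4, 8, 30, 86] (6 swaps)
Pass 2: [60, 48, 4, 8, 30, 63, 86] (4 swaps)

After 2 passes: [60, 48, 4, 8, 30, 63, 86]


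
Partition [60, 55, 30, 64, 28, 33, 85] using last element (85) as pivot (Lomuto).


Pivot: 85
  60 <= 85: advance i (no swap)
  55 <= 85: advance i (no swap)
  30 <= 85: advance i (no swap)
  64 <= 85: advance i (no swap)
  28 <= 85: advance i (no swap)
  33 <= 85: advance i (no swap)
Place pivot at 6: [60, 55, 30, 64, 28, 33, 85]

Partitioned: [60, 55, 30, 64, 28, 33, 85]


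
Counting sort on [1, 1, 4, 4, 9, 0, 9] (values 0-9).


Input: [1, 1, 4, 4, 9, 0, 9]
Counts: [1, 2, 0, 0, 2, 0, 0, 0, 0, 2]

Sorted: [0, 1, 1, 4, 4, 9, 9]


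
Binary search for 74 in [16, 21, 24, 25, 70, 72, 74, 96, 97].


Step 1: lo=0, hi=8, mid=4, val=70
Step 2: lo=5, hi=8, mid=6, val=74

Found at index 6


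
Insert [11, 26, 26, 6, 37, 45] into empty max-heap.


Insert 11: [11]
Insert 26: [26, 11]
Insert 26: [26, 11, 26]
Insert 6: [26, 11, 26, 6]
Insert 37: [37, 26, 26, 6, 11]
Insert 45: [45, 26, 37, 6, 11, 26]

Final heap: [45, 26, 37, 6, 11, 26]


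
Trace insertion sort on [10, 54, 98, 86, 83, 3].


Initial: [10, 54, 98, 86, 83, 3]
Insert 54: [10, 54, 98, 86, 83, 3]
Insert 98: [10, 54, 98, 86, 83, 3]
Insert 86: [10, 54, 86, 98, 83, 3]
Insert 83: [10, 54, 83, 86, 98, 3]
Insert 3: [3, 10, 54, 83, 86, 98]

Sorted: [3, 10, 54, 83, 86, 98]


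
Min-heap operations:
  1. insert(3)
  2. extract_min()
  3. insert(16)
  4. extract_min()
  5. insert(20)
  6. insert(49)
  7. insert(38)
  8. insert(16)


insert(3) -> [3]
extract_min()->3, []
insert(16) -> [16]
extract_min()->16, []
insert(20) -> [20]
insert(49) -> [20, 49]
insert(38) -> [20, 49, 38]
insert(16) -> [16, 20, 38, 49]

Final heap: [16, 20, 38, 49]


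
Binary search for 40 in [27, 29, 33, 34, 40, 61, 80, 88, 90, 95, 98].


Step 1: lo=0, hi=10, mid=5, val=61
Step 2: lo=0, hi=4, mid=2, val=33
Step 3: lo=3, hi=4, mid=3, val=34
Step 4: lo=4, hi=4, mid=4, val=40

Found at index 4


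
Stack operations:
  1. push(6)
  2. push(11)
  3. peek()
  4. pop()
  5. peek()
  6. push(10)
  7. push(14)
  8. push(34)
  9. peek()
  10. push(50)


push(6) -> [6]
push(11) -> [6, 11]
peek()->11
pop()->11, [6]
peek()->6
push(10) -> [6, 10]
push(14) -> [6, 10, 14]
push(34) -> [6, 10, 14, 34]
peek()->34
push(50) -> [6, 10, 14, 34, 50]

Final stack: [6, 10, 14, 34, 50]


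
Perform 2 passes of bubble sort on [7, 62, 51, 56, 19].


Initial: [7, 62, 51, 56, 19]
Pass 1: [7, 51, 56, 19, 62] (3 swaps)
Pass 2: [7, 51, 19, 56, 62] (1 swaps)

After 2 passes: [7, 51, 19, 56, 62]


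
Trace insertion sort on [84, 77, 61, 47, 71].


Initial: [84, 77, 61, 47, 71]
Insert 77: [77, 84, 61, 47, 71]
Insert 61: [61, 77, 84, 47, 71]
Insert 47: [47, 61, 77, 84, 71]
Insert 71: [47, 61, 71, 77, 84]

Sorted: [47, 61, 71, 77, 84]


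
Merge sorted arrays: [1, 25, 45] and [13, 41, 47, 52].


Take 1 from A
Take 13 from B
Take 25 from A
Take 41 from B
Take 45 from A

Merged: [1, 13, 25, 41, 45, 47, 52]


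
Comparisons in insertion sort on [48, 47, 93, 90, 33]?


Algorithm: insertion sort
Input: [48, 47, 93, 90, 33]
Sorted: [33, 47, 48, 90, 93]

8


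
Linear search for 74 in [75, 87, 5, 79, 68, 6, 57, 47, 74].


i=0: 75!=74
i=1: 87!=74
i=2: 5!=74
i=3: 79!=74
i=4: 68!=74
i=5: 6!=74
i=6: 57!=74
i=7: 47!=74
i=8: 74==74 found!

Found at 8, 9 comps


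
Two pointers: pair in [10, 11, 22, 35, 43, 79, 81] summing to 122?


lo=0(10)+hi=6(81)=91
lo=1(11)+hi=6(81)=92
lo=2(22)+hi=6(81)=103
lo=3(35)+hi=6(81)=116
lo=4(43)+hi=6(81)=124
lo=4(43)+hi=5(79)=122

Yes: 43+79=122


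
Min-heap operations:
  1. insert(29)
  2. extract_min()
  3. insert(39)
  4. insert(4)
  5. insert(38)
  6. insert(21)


insert(29) -> [29]
extract_min()->29, []
insert(39) -> [39]
insert(4) -> [4, 39]
insert(38) -> [4, 39, 38]
insert(21) -> [4, 21, 38, 39]

Final heap: [4, 21, 38, 39]


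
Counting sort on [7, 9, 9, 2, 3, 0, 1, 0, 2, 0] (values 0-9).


Input: [7, 9, 9, 2, 3, 0, 1, 0, 2, 0]
Counts: [3, 1, 2, 1, 0, 0, 0, 1, 0, 2]

Sorted: [0, 0, 0, 1, 2, 2, 3, 7, 9, 9]


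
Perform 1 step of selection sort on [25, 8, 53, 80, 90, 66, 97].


Initial: [25, 8, 53, 80, 90, 66, 97]
Step 1: min=8 at 1
  Swap: [8, 25, 53, 80, 90, 66, 97]

After 1 step: [8, 25, 53, 80, 90, 66, 97]


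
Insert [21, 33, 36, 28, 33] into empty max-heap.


Insert 21: [21]
Insert 33: [33, 21]
Insert 36: [36, 21, 33]
Insert 28: [36, 28, 33, 21]
Insert 33: [36, 33, 33, 21, 28]

Final heap: [36, 33, 33, 21, 28]


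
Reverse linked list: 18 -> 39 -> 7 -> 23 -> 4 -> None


Step 1: curr=18, set curr.next=prev(None) | reversed so far: 18
Step 2: curr=39, set curr.next=prev(18) | reversed so far: 39 -> 18
Step 3: curr=7, set curr.next=prev(39) | reversed so far: 7 -> 39 -> 18
Step 4: curr=23, set curr.next=prev(7) | reversed so far: 23 -> 7 -> 39 -> 18
Step 5: curr=4, set curr.next=prev(23) | reversed so far: 4 -> 23 -> 7 -> 39 -> 18

4 -> 23 -> 7 -> 39 -> 18 -> None


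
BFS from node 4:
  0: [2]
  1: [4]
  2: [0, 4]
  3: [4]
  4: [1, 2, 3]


Visit 4, enqueue [1, 2, 3]
Visit 1, enqueue []
Visit 2, enqueue [0]
Visit 3, enqueue []
Visit 0, enqueue []

BFS order: [4, 1, 2, 3, 0]


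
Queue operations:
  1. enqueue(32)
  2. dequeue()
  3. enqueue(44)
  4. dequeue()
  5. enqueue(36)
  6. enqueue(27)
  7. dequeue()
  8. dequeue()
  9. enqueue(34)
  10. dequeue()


enqueue(32) -> [32]
dequeue()->32, []
enqueue(44) -> [44]
dequeue()->44, []
enqueue(36) -> [36]
enqueue(27) -> [36, 27]
dequeue()->36, [27]
dequeue()->27, []
enqueue(34) -> [34]
dequeue()->34, []

Final queue: []


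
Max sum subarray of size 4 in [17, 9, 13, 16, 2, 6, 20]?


[0:4]: 55
[1:5]: 40
[2:6]: 37
[3:7]: 44

Max: 55 at [0:4]


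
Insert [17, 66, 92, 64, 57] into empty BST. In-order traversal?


Insert 17: root
Insert 66: R from 17
Insert 92: R from 17 -> R from 66
Insert 64: R from 17 -> L from 66
Insert 57: R from 17 -> L from 66 -> L from 64

In-order: [17, 57, 64, 66, 92]


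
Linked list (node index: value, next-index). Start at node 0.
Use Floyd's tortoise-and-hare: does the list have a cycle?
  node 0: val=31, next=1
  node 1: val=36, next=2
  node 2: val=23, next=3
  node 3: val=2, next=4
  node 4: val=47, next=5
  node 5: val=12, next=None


Floyd's tortoise (slow, +1) and hare (fast, +2):
  init: slow=0, fast=0
  step 1: slow=1, fast=2
  step 2: slow=2, fast=4
  step 3: fast 4->5->None, no cycle

Cycle: no


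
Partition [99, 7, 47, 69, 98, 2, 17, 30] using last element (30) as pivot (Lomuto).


Pivot: 30
  7 <= 30: swap -> [7, 99, 47, 69, 98, 2, 17, 30]
  2 <= 30: swap -> [7, 2, 47, 69, 98, 99, 17, 30]
  17 <= 30: swap -> [7, 2, 17, 69, 98, 99, 47, 30]
Place pivot at 3: [7, 2, 17, 30, 98, 99, 47, 69]

Partitioned: [7, 2, 17, 30, 98, 99, 47, 69]


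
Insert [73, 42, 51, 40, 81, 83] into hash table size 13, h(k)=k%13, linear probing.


Insert 73: h=8 -> slot 8
Insert 42: h=3 -> slot 3
Insert 51: h=12 -> slot 12
Insert 40: h=1 -> slot 1
Insert 81: h=3, 1 probes -> slot 4
Insert 83: h=5 -> slot 5

Table: [None, 40, None, 42, 81, 83, None, None, 73, None, None, None, 51]


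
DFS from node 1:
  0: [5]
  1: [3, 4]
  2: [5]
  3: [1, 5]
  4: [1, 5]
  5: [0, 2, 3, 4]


Visit 1, push [4, 3]
Visit 3, push [5]
Visit 5, push [4, 2, 0]
Visit 0, push []
Visit 2, push []
Visit 4, push []

DFS order: [1, 3, 5, 0, 2, 4]


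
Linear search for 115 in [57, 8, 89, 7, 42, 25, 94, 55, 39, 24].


i=0: 57!=115
i=1: 8!=115
i=2: 89!=115
i=3: 7!=115
i=4: 42!=115
i=5: 25!=115
i=6: 94!=115
i=7: 55!=115
i=8: 39!=115
i=9: 24!=115

Not found, 10 comps


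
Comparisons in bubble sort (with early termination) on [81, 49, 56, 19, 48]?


Algorithm: bubble sort (with early termination)
Input: [81, 49, 56, 19, 48]
Sorted: [19, 48, 49, 56, 81]

10


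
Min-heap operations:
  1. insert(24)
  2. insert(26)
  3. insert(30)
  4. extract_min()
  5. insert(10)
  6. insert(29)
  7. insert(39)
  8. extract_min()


insert(24) -> [24]
insert(26) -> [24, 26]
insert(30) -> [24, 26, 30]
extract_min()->24, [26, 30]
insert(10) -> [10, 30, 26]
insert(29) -> [10, 29, 26, 30]
insert(39) -> [10, 29, 26, 30, 39]
extract_min()->10, [26, 29, 39, 30]

Final heap: [26, 29, 39, 30]


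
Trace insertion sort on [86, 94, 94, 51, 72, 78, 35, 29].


Initial: [86, 94, 94, 51, 72, 78, 35, 29]
Insert 94: [86, 94, 94, 51, 72, 78, 35, 29]
Insert 94: [86, 94, 94, 51, 72, 78, 35, 29]
Insert 51: [51, 86, 94, 94, 72, 78, 35, 29]
Insert 72: [51, 72, 86, 94, 94, 78, 35, 29]
Insert 78: [51, 72, 78, 86, 94, 94, 35, 29]
Insert 35: [35, 51, 72, 78, 86, 94, 94, 29]
Insert 29: [29, 35, 51, 72, 78, 86, 94, 94]

Sorted: [29, 35, 51, 72, 78, 86, 94, 94]


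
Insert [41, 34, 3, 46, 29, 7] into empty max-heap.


Insert 41: [41]
Insert 34: [41, 34]
Insert 3: [41, 34, 3]
Insert 46: [46, 41, 3, 34]
Insert 29: [46, 41, 3, 34, 29]
Insert 7: [46, 41, 7, 34, 29, 3]

Final heap: [46, 41, 7, 34, 29, 3]


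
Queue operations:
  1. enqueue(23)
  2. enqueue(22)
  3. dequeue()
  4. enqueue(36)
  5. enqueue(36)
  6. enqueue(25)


enqueue(23) -> [23]
enqueue(22) -> [23, 22]
dequeue()->23, [22]
enqueue(36) -> [22, 36]
enqueue(36) -> [22, 36, 36]
enqueue(25) -> [22, 36, 36, 25]

Final queue: [22, 36, 36, 25]


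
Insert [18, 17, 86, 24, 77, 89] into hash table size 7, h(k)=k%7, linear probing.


Insert 18: h=4 -> slot 4
Insert 17: h=3 -> slot 3
Insert 86: h=2 -> slot 2
Insert 24: h=3, 2 probes -> slot 5
Insert 77: h=0 -> slot 0
Insert 89: h=5, 1 probes -> slot 6

Table: [77, None, 86, 17, 18, 24, 89]


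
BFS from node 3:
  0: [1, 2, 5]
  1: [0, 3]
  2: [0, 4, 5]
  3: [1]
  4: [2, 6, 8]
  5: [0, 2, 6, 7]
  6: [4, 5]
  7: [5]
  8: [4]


Visit 3, enqueue [1]
Visit 1, enqueue [0]
Visit 0, enqueue [2, 5]
Visit 2, enqueue [4]
Visit 5, enqueue [6, 7]
Visit 4, enqueue [8]
Visit 6, enqueue []
Visit 7, enqueue []
Visit 8, enqueue []

BFS order: [3, 1, 0, 2, 5, 4, 6, 7, 8]


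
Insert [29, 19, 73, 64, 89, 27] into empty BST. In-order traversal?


Insert 29: root
Insert 19: L from 29
Insert 73: R from 29
Insert 64: R from 29 -> L from 73
Insert 89: R from 29 -> R from 73
Insert 27: L from 29 -> R from 19

In-order: [19, 27, 29, 64, 73, 89]


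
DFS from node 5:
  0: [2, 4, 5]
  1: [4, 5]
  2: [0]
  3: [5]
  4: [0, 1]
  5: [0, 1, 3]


Visit 5, push [3, 1, 0]
Visit 0, push [4, 2]
Visit 2, push []
Visit 4, push [1]
Visit 1, push []
Visit 3, push []

DFS order: [5, 0, 2, 4, 1, 3]


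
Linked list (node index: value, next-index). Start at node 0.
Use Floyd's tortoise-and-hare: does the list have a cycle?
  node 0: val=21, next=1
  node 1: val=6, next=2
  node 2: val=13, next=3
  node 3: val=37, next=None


Floyd's tortoise (slow, +1) and hare (fast, +2):
  init: slow=0, fast=0
  step 1: slow=1, fast=2
  step 2: fast 2->3->None, no cycle

Cycle: no


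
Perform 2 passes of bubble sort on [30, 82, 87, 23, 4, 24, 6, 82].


Initial: [30, 82, 87, 23, 4, 24, 6, 82]
Pass 1: [30, 82, 23, 4, 24, 6, 82, 87] (5 swaps)
Pass 2: [30, 23, 4, 24, 6, 82, 82, 87] (4 swaps)

After 2 passes: [30, 23, 4, 24, 6, 82, 82, 87]


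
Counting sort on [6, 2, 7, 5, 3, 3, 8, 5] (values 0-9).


Input: [6, 2, 7, 5, 3, 3, 8, 5]
Counts: [0, 0, 1, 2, 0, 2, 1, 1, 1, 0]

Sorted: [2, 3, 3, 5, 5, 6, 7, 8]


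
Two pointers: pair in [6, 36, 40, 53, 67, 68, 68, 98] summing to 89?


lo=0(6)+hi=7(98)=104
lo=0(6)+hi=6(68)=74
lo=1(36)+hi=6(68)=104
lo=1(36)+hi=5(68)=104
lo=1(36)+hi=4(67)=103
lo=1(36)+hi=3(53)=89

Yes: 36+53=89


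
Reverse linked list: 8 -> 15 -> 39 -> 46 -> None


Step 1: curr=8, set curr.next=prev(None) | reversed so far: 8
Step 2: curr=15, set curr.next=prev(8) | reversed so far: 15 -> 8
Step 3: curr=39, set curr.next=prev(15) | reversed so far: 39 -> 15 -> 8
Step 4: curr=46, set curr.next=prev(39) | reversed so far: 46 -> 39 -> 15 -> 8

46 -> 39 -> 15 -> 8 -> None


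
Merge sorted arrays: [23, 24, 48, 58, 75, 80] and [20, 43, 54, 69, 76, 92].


Take 20 from B
Take 23 from A
Take 24 from A
Take 43 from B
Take 48 from A
Take 54 from B
Take 58 from A
Take 69 from B
Take 75 from A
Take 76 from B
Take 80 from A

Merged: [20, 23, 24, 43, 48, 54, 58, 69, 75, 76, 80, 92]


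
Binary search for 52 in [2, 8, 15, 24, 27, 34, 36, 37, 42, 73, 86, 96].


Step 1: lo=0, hi=11, mid=5, val=34
Step 2: lo=6, hi=11, mid=8, val=42
Step 3: lo=9, hi=11, mid=10, val=86
Step 4: lo=9, hi=9, mid=9, val=73

Not found


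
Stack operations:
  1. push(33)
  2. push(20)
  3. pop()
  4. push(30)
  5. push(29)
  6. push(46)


push(33) -> [33]
push(20) -> [33, 20]
pop()->20, [33]
push(30) -> [33, 30]
push(29) -> [33, 30, 29]
push(46) -> [33, 30, 29, 46]

Final stack: [33, 30, 29, 46]


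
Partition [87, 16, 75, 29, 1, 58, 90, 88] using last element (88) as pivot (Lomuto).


Pivot: 88
  87 <= 88: advance i (no swap)
  16 <= 88: advance i (no swap)
  75 <= 88: advance i (no swap)
  29 <= 88: advance i (no swap)
  1 <= 88: advance i (no swap)
  58 <= 88: advance i (no swap)
Place pivot at 6: [87, 16, 75, 29, 1, 58, 88, 90]

Partitioned: [87, 16, 75, 29, 1, 58, 88, 90]


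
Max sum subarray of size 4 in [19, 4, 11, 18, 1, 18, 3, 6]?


[0:4]: 52
[1:5]: 34
[2:6]: 48
[3:7]: 40
[4:8]: 28

Max: 52 at [0:4]


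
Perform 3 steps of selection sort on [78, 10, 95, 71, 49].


Initial: [78, 10, 95, 71, 49]
Step 1: min=10 at 1
  Swap: [10, 78, 95, 71, 49]
Step 2: min=49 at 4
  Swap: [10, 49, 95, 71, 78]
Step 3: min=71 at 3
  Swap: [10, 49, 71, 95, 78]

After 3 steps: [10, 49, 71, 95, 78]


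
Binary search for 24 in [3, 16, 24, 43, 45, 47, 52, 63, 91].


Step 1: lo=0, hi=8, mid=4, val=45
Step 2: lo=0, hi=3, mid=1, val=16
Step 3: lo=2, hi=3, mid=2, val=24

Found at index 2


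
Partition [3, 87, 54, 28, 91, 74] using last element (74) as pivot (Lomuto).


Pivot: 74
  3 <= 74: advance i (no swap)
  54 <= 74: swap -> [3, 54, 87, 28, 91, 74]
  28 <= 74: swap -> [3, 54, 28, 87, 91, 74]
Place pivot at 3: [3, 54, 28, 74, 91, 87]

Partitioned: [3, 54, 28, 74, 91, 87]


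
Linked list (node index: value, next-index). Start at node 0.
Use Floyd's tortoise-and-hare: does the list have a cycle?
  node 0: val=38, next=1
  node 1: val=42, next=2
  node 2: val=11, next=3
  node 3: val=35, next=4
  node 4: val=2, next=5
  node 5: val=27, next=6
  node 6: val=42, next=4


Floyd's tortoise (slow, +1) and hare (fast, +2):
  init: slow=0, fast=0
  step 1: slow=1, fast=2
  step 2: slow=2, fast=4
  step 3: slow=3, fast=6
  step 4: slow=4, fast=5
  step 5: slow=5, fast=4
  step 6: slow=6, fast=6
  slow == fast at node 6: cycle detected

Cycle: yes


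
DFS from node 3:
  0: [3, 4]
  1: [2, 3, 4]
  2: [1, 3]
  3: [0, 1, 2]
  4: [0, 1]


Visit 3, push [2, 1, 0]
Visit 0, push [4]
Visit 4, push [1]
Visit 1, push [2]
Visit 2, push []

DFS order: [3, 0, 4, 1, 2]


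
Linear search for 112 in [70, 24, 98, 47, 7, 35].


i=0: 70!=112
i=1: 24!=112
i=2: 98!=112
i=3: 47!=112
i=4: 7!=112
i=5: 35!=112

Not found, 6 comps


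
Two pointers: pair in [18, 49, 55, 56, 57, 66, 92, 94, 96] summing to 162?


lo=0(18)+hi=8(96)=114
lo=1(49)+hi=8(96)=145
lo=2(55)+hi=8(96)=151
lo=3(56)+hi=8(96)=152
lo=4(57)+hi=8(96)=153
lo=5(66)+hi=8(96)=162

Yes: 66+96=162


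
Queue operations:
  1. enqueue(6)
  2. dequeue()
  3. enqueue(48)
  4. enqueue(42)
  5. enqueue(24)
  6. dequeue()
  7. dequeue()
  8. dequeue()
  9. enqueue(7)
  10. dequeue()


enqueue(6) -> [6]
dequeue()->6, []
enqueue(48) -> [48]
enqueue(42) -> [48, 42]
enqueue(24) -> [48, 42, 24]
dequeue()->48, [42, 24]
dequeue()->42, [24]
dequeue()->24, []
enqueue(7) -> [7]
dequeue()->7, []

Final queue: []


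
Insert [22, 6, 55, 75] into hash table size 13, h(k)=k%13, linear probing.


Insert 22: h=9 -> slot 9
Insert 6: h=6 -> slot 6
Insert 55: h=3 -> slot 3
Insert 75: h=10 -> slot 10

Table: [None, None, None, 55, None, None, 6, None, None, 22, 75, None, None]


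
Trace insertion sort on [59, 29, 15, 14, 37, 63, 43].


Initial: [59, 29, 15, 14, 37, 63, 43]
Insert 29: [29, 59, 15, 14, 37, 63, 43]
Insert 15: [15, 29, 59, 14, 37, 63, 43]
Insert 14: [14, 15, 29, 59, 37, 63, 43]
Insert 37: [14, 15, 29, 37, 59, 63, 43]
Insert 63: [14, 15, 29, 37, 59, 63, 43]
Insert 43: [14, 15, 29, 37, 43, 59, 63]

Sorted: [14, 15, 29, 37, 43, 59, 63]


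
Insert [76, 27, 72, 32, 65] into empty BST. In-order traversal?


Insert 76: root
Insert 27: L from 76
Insert 72: L from 76 -> R from 27
Insert 32: L from 76 -> R from 27 -> L from 72
Insert 65: L from 76 -> R from 27 -> L from 72 -> R from 32

In-order: [27, 32, 65, 72, 76]


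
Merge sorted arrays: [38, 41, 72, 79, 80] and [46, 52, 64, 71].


Take 38 from A
Take 41 from A
Take 46 from B
Take 52 from B
Take 64 from B
Take 71 from B

Merged: [38, 41, 46, 52, 64, 71, 72, 79, 80]


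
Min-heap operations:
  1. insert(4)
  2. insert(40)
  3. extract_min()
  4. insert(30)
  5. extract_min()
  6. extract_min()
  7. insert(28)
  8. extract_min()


insert(4) -> [4]
insert(40) -> [4, 40]
extract_min()->4, [40]
insert(30) -> [30, 40]
extract_min()->30, [40]
extract_min()->40, []
insert(28) -> [28]
extract_min()->28, []

Final heap: []


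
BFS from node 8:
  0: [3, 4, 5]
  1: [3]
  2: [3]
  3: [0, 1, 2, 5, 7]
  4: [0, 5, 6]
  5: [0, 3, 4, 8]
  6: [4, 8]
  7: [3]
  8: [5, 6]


Visit 8, enqueue [5, 6]
Visit 5, enqueue [0, 3, 4]
Visit 6, enqueue []
Visit 0, enqueue []
Visit 3, enqueue [1, 2, 7]
Visit 4, enqueue []
Visit 1, enqueue []
Visit 2, enqueue []
Visit 7, enqueue []

BFS order: [8, 5, 6, 0, 3, 4, 1, 2, 7]


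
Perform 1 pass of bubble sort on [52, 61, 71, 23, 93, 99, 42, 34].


Initial: [52, 61, 71, 23, 93, 99, 42, 34]
Pass 1: [52, 61, 23, 71, 93, 42, 34, 99] (3 swaps)

After 1 pass: [52, 61, 23, 71, 93, 42, 34, 99]


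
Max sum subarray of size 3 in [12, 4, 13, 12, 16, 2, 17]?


[0:3]: 29
[1:4]: 29
[2:5]: 41
[3:6]: 30
[4:7]: 35

Max: 41 at [2:5]


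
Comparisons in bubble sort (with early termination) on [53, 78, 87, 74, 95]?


Algorithm: bubble sort (with early termination)
Input: [53, 78, 87, 74, 95]
Sorted: [53, 74, 78, 87, 95]

9


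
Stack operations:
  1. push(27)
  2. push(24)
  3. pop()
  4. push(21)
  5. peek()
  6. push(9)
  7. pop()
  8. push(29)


push(27) -> [27]
push(24) -> [27, 24]
pop()->24, [27]
push(21) -> [27, 21]
peek()->21
push(9) -> [27, 21, 9]
pop()->9, [27, 21]
push(29) -> [27, 21, 29]

Final stack: [27, 21, 29]


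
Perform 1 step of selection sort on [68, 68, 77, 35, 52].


Initial: [68, 68, 77, 35, 52]
Step 1: min=35 at 3
  Swap: [35, 68, 77, 68, 52]

After 1 step: [35, 68, 77, 68, 52]


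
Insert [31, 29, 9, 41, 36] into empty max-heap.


Insert 31: [31]
Insert 29: [31, 29]
Insert 9: [31, 29, 9]
Insert 41: [41, 31, 9, 29]
Insert 36: [41, 36, 9, 29, 31]

Final heap: [41, 36, 9, 29, 31]


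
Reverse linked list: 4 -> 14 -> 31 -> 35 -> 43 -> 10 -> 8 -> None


Step 1: curr=4, set curr.next=prev(None) | reversed so far: 4
Step 2: curr=14, set curr.next=prev(4) | reversed so far: 14 -> 4
Step 3: curr=31, set curr.next=prev(14) | reversed so far: 31 -> 14 -> 4
Step 4: curr=35, set curr.next=prev(31) | reversed so far: 35 -> 31 -> 14 -> 4
Step 5: curr=43, set curr.next=prev(35) | reversed so far: 43 -> 35 -> 31 -> 14 -> 4
Step 6: curr=10, set curr.next=prev(43) | reversed so far: 10 -> 43 -> 35 -> 31 -> 14 -> 4
Step 7: curr=8, set curr.next=prev(10) | reversed so far: 8 -> 10 -> 43 -> 35 -> 31 -> 14 -> 4

8 -> 10 -> 43 -> 35 -> 31 -> 14 -> 4 -> None


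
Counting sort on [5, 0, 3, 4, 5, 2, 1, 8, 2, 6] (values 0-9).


Input: [5, 0, 3, 4, 5, 2, 1, 8, 2, 6]
Counts: [1, 1, 2, 1, 1, 2, 1, 0, 1, 0]

Sorted: [0, 1, 2, 2, 3, 4, 5, 5, 6, 8]


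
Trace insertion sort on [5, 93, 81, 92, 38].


Initial: [5, 93, 81, 92, 38]
Insert 93: [5, 93, 81, 92, 38]
Insert 81: [5, 81, 93, 92, 38]
Insert 92: [5, 81, 92, 93, 38]
Insert 38: [5, 38, 81, 92, 93]

Sorted: [5, 38, 81, 92, 93]


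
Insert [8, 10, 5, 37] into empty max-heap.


Insert 8: [8]
Insert 10: [10, 8]
Insert 5: [10, 8, 5]
Insert 37: [37, 10, 5, 8]

Final heap: [37, 10, 5, 8]


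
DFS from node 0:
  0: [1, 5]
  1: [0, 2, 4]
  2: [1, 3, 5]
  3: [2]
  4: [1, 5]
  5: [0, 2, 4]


Visit 0, push [5, 1]
Visit 1, push [4, 2]
Visit 2, push [5, 3]
Visit 3, push []
Visit 5, push [4]
Visit 4, push []

DFS order: [0, 1, 2, 3, 5, 4]


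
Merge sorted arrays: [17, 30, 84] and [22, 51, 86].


Take 17 from A
Take 22 from B
Take 30 from A
Take 51 from B
Take 84 from A

Merged: [17, 22, 30, 51, 84, 86]


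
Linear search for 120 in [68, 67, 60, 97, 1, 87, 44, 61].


i=0: 68!=120
i=1: 67!=120
i=2: 60!=120
i=3: 97!=120
i=4: 1!=120
i=5: 87!=120
i=6: 44!=120
i=7: 61!=120

Not found, 8 comps


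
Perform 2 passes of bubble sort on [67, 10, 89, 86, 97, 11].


Initial: [67, 10, 89, 86, 97, 11]
Pass 1: [10, 67, 86, 89, 11, 97] (3 swaps)
Pass 2: [10, 67, 86, 11, 89, 97] (1 swaps)

After 2 passes: [10, 67, 86, 11, 89, 97]


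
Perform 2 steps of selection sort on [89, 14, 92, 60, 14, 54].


Initial: [89, 14, 92, 60, 14, 54]
Step 1: min=14 at 1
  Swap: [14, 89, 92, 60, 14, 54]
Step 2: min=14 at 4
  Swap: [14, 14, 92, 60, 89, 54]

After 2 steps: [14, 14, 92, 60, 89, 54]


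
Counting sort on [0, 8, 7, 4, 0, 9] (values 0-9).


Input: [0, 8, 7, 4, 0, 9]
Counts: [2, 0, 0, 0, 1, 0, 0, 1, 1, 1]

Sorted: [0, 0, 4, 7, 8, 9]


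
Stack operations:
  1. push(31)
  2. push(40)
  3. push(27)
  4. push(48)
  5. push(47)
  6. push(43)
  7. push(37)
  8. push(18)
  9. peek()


push(31) -> [31]
push(40) -> [31, 40]
push(27) -> [31, 40, 27]
push(48) -> [31, 40, 27, 48]
push(47) -> [31, 40, 27, 48, 47]
push(43) -> [31, 40, 27, 48, 47, 43]
push(37) -> [31, 40, 27, 48, 47, 43, 37]
push(18) -> [31, 40, 27, 48, 47, 43, 37, 18]
peek()->18

Final stack: [31, 40, 27, 48, 47, 43, 37, 18]


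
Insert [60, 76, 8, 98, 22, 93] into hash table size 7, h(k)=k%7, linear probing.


Insert 60: h=4 -> slot 4
Insert 76: h=6 -> slot 6
Insert 8: h=1 -> slot 1
Insert 98: h=0 -> slot 0
Insert 22: h=1, 1 probes -> slot 2
Insert 93: h=2, 1 probes -> slot 3

Table: [98, 8, 22, 93, 60, None, 76]


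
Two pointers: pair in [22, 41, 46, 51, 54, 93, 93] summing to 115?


lo=0(22)+hi=6(93)=115

Yes: 22+93=115


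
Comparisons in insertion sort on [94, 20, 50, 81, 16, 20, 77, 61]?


Algorithm: insertion sort
Input: [94, 20, 50, 81, 16, 20, 77, 61]
Sorted: [16, 20, 20, 50, 61, 77, 81, 94]

20


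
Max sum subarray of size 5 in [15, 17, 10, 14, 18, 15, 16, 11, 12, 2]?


[0:5]: 74
[1:6]: 74
[2:7]: 73
[3:8]: 74
[4:9]: 72
[5:10]: 56

Max: 74 at [0:5]


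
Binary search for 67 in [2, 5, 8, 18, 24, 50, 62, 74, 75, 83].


Step 1: lo=0, hi=9, mid=4, val=24
Step 2: lo=5, hi=9, mid=7, val=74
Step 3: lo=5, hi=6, mid=5, val=50
Step 4: lo=6, hi=6, mid=6, val=62

Not found


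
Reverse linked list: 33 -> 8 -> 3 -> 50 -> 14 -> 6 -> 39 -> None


Step 1: curr=33, set curr.next=prev(None) | reversed so far: 33
Step 2: curr=8, set curr.next=prev(33) | reversed so far: 8 -> 33
Step 3: curr=3, set curr.next=prev(8) | reversed so far: 3 -> 8 -> 33
Step 4: curr=50, set curr.next=prev(3) | reversed so far: 50 -> 3 -> 8 -> 33
Step 5: curr=14, set curr.next=prev(50) | reversed so far: 14 -> 50 -> 3 -> 8 -> 33
Step 6: curr=6, set curr.next=prev(14) | reversed so far: 6 -> 14 -> 50 -> 3 -> 8 -> 33
Step 7: curr=39, set curr.next=prev(6) | reversed so far: 39 -> 6 -> 14 -> 50 -> 3 -> 8 -> 33

39 -> 6 -> 14 -> 50 -> 3 -> 8 -> 33 -> None


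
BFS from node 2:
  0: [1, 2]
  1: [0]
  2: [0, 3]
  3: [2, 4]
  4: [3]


Visit 2, enqueue [0, 3]
Visit 0, enqueue [1]
Visit 3, enqueue [4]
Visit 1, enqueue []
Visit 4, enqueue []

BFS order: [2, 0, 3, 1, 4]


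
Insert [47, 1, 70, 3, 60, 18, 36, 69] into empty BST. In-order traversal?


Insert 47: root
Insert 1: L from 47
Insert 70: R from 47
Insert 3: L from 47 -> R from 1
Insert 60: R from 47 -> L from 70
Insert 18: L from 47 -> R from 1 -> R from 3
Insert 36: L from 47 -> R from 1 -> R from 3 -> R from 18
Insert 69: R from 47 -> L from 70 -> R from 60

In-order: [1, 3, 18, 36, 47, 60, 69, 70]


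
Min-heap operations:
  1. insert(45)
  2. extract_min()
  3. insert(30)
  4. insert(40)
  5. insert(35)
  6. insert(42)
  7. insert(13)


insert(45) -> [45]
extract_min()->45, []
insert(30) -> [30]
insert(40) -> [30, 40]
insert(35) -> [30, 40, 35]
insert(42) -> [30, 40, 35, 42]
insert(13) -> [13, 30, 35, 42, 40]

Final heap: [13, 30, 35, 42, 40]


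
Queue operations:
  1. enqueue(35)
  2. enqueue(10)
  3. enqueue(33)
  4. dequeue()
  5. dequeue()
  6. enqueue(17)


enqueue(35) -> [35]
enqueue(10) -> [35, 10]
enqueue(33) -> [35, 10, 33]
dequeue()->35, [10, 33]
dequeue()->10, [33]
enqueue(17) -> [33, 17]

Final queue: [33, 17]


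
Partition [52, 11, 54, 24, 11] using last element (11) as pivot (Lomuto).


Pivot: 11
  11 <= 11: swap -> [11, 52, 54, 24, 11]
Place pivot at 1: [11, 11, 54, 24, 52]

Partitioned: [11, 11, 54, 24, 52]


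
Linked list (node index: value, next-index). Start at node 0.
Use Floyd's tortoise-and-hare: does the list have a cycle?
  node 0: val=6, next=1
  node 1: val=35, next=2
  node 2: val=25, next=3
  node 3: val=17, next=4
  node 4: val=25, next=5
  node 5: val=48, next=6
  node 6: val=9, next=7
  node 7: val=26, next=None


Floyd's tortoise (slow, +1) and hare (fast, +2):
  init: slow=0, fast=0
  step 1: slow=1, fast=2
  step 2: slow=2, fast=4
  step 3: slow=3, fast=6
  step 4: fast 6->7->None, no cycle

Cycle: no


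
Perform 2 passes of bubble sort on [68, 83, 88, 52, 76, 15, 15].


Initial: [68, 83, 88, 52, 76, 15, 15]
Pass 1: [68, 83, 52, 76, 15, 15, 88] (4 swaps)
Pass 2: [68, 52, 76, 15, 15, 83, 88] (4 swaps)

After 2 passes: [68, 52, 76, 15, 15, 83, 88]


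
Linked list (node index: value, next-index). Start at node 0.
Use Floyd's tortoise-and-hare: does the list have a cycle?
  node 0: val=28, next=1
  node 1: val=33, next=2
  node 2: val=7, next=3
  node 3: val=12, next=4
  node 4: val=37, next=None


Floyd's tortoise (slow, +1) and hare (fast, +2):
  init: slow=0, fast=0
  step 1: slow=1, fast=2
  step 2: slow=2, fast=4
  step 3: fast -> None, no cycle

Cycle: no


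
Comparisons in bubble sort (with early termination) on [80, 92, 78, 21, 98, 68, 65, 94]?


Algorithm: bubble sort (with early termination)
Input: [80, 92, 78, 21, 98, 68, 65, 94]
Sorted: [21, 65, 68, 78, 80, 92, 94, 98]

27


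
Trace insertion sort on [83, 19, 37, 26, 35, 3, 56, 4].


Initial: [83, 19, 37, 26, 35, 3, 56, 4]
Insert 19: [19, 83, 37, 26, 35, 3, 56, 4]
Insert 37: [19, 37, 83, 26, 35, 3, 56, 4]
Insert 26: [19, 26, 37, 83, 35, 3, 56, 4]
Insert 35: [19, 26, 35, 37, 83, 3, 56, 4]
Insert 3: [3, 19, 26, 35, 37, 83, 56, 4]
Insert 56: [3, 19, 26, 35, 37, 56, 83, 4]
Insert 4: [3, 4, 19, 26, 35, 37, 56, 83]

Sorted: [3, 4, 19, 26, 35, 37, 56, 83]


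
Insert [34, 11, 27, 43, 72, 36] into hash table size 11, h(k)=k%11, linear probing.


Insert 34: h=1 -> slot 1
Insert 11: h=0 -> slot 0
Insert 27: h=5 -> slot 5
Insert 43: h=10 -> slot 10
Insert 72: h=6 -> slot 6
Insert 36: h=3 -> slot 3

Table: [11, 34, None, 36, None, 27, 72, None, None, None, 43]


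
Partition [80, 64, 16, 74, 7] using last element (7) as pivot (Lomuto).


Pivot: 7
Place pivot at 0: [7, 64, 16, 74, 80]

Partitioned: [7, 64, 16, 74, 80]


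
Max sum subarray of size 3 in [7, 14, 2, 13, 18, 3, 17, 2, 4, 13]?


[0:3]: 23
[1:4]: 29
[2:5]: 33
[3:6]: 34
[4:7]: 38
[5:8]: 22
[6:9]: 23
[7:10]: 19

Max: 38 at [4:7]


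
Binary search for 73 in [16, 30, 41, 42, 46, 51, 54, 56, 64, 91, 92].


Step 1: lo=0, hi=10, mid=5, val=51
Step 2: lo=6, hi=10, mid=8, val=64
Step 3: lo=9, hi=10, mid=9, val=91

Not found
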